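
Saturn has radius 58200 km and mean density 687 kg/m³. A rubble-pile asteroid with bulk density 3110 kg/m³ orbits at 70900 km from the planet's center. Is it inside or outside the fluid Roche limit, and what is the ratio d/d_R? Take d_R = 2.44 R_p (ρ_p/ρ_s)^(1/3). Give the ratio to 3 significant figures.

inside; d/d_R ≈ 0.826

d_R = 2.44 × (58200 km) × (687/3110)^(1/3) = 85840 km
d/d_R = (70900) / (85840) = 0.826
Since d/d_R < 1, the body is inside the Roche limit.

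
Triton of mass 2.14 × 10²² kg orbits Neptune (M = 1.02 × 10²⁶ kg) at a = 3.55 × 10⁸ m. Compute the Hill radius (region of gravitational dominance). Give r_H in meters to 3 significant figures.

1.46 × 10⁷ m

r_H ≈ a (m/3M)^(1/3)
    = (3.55 × 10⁸) × (2.14 × 10²² / (3 × 1.02 × 10²⁶))^(1/3)
    = 1.46 × 10⁷ m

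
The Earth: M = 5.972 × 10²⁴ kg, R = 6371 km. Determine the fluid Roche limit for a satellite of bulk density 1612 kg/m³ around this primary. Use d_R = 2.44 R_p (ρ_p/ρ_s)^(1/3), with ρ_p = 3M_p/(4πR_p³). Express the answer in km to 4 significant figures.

ρ_p = 3M_p/(4πR_p³) = 3 × (5.972 × 10²⁴) / (4π × (6.371 × 10⁶ m)³) = 5513 kg/m³
d_R = 2.44 × 6371 km × (5513/1612)^(1/3)
    = 23420 km

23420 km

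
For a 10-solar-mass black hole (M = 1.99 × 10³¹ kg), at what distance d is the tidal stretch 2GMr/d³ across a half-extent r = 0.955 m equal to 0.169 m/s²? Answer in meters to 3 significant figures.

2.47 × 10⁷ m

2GMr/d³ = a_tidal  ⇒  d = (2GMr / a_tidal)^(1/3)
d = (2 × 6.674×10⁻¹¹ × (1.99 × 10³¹) × (0.955) / (0.169))^(1/3)
  = 2.47 × 10⁷ m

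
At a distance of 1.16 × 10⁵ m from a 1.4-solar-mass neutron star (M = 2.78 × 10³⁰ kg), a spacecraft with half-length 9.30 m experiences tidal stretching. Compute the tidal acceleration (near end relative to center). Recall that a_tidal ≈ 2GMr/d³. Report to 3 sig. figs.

The tidal stretch is the gradient of GM/d² times the body's extent r, hence the 1/d³ dependence.
Δa = 2GMr/d³
   = 2 × (6.674 × 10⁻¹¹) × (2.78 × 10³⁰) × (9.30) / (1.16 × 10⁵)³
   = 2.21 × 10⁶ m/s²

2.21 × 10⁶ m/s²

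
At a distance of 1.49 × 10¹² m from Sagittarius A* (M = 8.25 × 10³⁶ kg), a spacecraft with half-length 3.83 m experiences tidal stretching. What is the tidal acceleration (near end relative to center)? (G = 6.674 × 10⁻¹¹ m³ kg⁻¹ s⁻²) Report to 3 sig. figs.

1.27 × 10⁻⁹ m/s²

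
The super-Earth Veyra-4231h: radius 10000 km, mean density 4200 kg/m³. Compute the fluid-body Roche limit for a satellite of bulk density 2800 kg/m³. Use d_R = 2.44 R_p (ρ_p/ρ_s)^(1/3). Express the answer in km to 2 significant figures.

d_R = 2.44 × 10000 km × (4200/2800)^(1/3)
    = 28000 km

28000 km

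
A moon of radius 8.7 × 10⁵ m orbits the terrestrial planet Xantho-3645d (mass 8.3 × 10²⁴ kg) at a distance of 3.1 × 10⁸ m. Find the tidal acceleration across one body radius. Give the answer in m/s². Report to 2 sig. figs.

3.2 × 10⁻⁵ m/s²

a_tidal = 2GMr/d³
        = 2 × (6.674 × 10⁻¹¹) × (8.3 × 10²⁴) × (8.7 × 10⁵) / (3.1 × 10⁸)³
        = 3.2 × 10⁻⁵ m/s²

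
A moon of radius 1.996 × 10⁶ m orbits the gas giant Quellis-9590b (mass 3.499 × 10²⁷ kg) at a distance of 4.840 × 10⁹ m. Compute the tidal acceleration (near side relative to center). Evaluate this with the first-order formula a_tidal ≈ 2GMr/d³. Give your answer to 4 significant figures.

8.222 × 10⁻⁶ m/s²

a_tidal = 2GMr/d³
        = 2 × (6.674 × 10⁻¹¹) × (3.499 × 10²⁷) × (1.996 × 10⁶) / (4.840 × 10⁹)³
        = 8.222 × 10⁻⁶ m/s²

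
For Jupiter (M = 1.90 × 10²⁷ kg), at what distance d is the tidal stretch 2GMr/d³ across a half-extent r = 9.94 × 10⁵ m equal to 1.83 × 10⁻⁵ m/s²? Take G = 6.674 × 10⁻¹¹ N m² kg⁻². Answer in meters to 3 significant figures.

2.40 × 10⁹ m

2GMr/d³ = a_tidal  ⇒  d = (2GMr / a_tidal)^(1/3)
d = (2 × 6.674×10⁻¹¹ × (1.90 × 10²⁷) × (9.94 × 10⁵) / (1.83 × 10⁻⁵))^(1/3)
  = 2.40 × 10⁹ m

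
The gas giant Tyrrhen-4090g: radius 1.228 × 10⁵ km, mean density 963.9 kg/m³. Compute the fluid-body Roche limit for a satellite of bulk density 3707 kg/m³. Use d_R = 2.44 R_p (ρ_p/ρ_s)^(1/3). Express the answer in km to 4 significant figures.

1.912 × 10⁵ km

d_R = 2.44 × 1.228 × 10⁵ km × (963.9/3707)^(1/3)
    = 1.912 × 10⁵ km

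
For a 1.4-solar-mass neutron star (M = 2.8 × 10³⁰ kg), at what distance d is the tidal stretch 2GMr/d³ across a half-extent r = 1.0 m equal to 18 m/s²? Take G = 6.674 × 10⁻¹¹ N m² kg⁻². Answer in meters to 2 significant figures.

2GMr/d³ = a_tidal  ⇒  d = (2GMr / a_tidal)^(1/3)
d = (2 × 6.674×10⁻¹¹ × (2.8 × 10³⁰) × (1.0) / (18))^(1/3)
  = 2.7 × 10⁶ m

2.7 × 10⁶ m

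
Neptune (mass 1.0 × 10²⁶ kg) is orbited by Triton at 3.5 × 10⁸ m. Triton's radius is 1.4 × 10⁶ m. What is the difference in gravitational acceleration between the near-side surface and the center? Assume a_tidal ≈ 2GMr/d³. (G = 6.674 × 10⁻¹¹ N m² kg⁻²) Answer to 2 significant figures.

4.4 × 10⁻⁴ m/s²

Δa = 2GMr/d³
   = 2 × (6.674 × 10⁻¹¹) × (1.0 × 10²⁶) × (1.4 × 10⁶) / (3.5 × 10⁸)³
   = 4.4 × 10⁻⁴ m/s²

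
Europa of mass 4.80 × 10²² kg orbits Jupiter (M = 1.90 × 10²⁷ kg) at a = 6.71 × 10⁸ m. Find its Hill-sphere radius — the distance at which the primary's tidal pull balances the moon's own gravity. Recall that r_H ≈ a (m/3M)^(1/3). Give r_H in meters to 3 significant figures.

r_H ≈ a (m/3M)^(1/3)
    = (6.71 × 10⁸) × (4.80 × 10²² / (3 × 1.90 × 10²⁷))^(1/3)
    = 1.37 × 10⁷ m

1.37 × 10⁷ m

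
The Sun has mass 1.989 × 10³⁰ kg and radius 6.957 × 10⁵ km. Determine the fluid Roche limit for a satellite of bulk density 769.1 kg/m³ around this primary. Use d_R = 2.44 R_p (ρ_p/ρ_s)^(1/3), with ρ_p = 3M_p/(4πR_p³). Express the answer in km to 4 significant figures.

2.078 × 10⁶ km

ρ_p = 3M_p/(4πR_p³) = 3 × (1.989 × 10³⁰) / (4π × (6.957 × 10⁸ m)³) = 1410 kg/m³
d_R = 2.44 × 6.957 × 10⁵ km × (1410/769.1)^(1/3)
    = 2.078 × 10⁶ km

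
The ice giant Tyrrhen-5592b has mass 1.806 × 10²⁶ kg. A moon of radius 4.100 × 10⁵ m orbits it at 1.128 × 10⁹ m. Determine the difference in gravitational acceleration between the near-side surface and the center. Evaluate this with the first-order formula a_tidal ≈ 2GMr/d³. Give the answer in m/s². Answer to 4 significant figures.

Δg = 2GMr/d³
   = 2 × (6.674 × 10⁻¹¹) × (1.806 × 10²⁶) × (4.100 × 10⁵) / (1.128 × 10⁹)³
   = 6.886 × 10⁻⁶ m/s²

6.886 × 10⁻⁶ m/s²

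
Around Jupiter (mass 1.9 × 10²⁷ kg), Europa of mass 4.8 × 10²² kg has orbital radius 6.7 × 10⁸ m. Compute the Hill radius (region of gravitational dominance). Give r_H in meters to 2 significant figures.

r_H ≈ a (m/3M)^(1/3)
    = (6.7 × 10⁸) × (4.8 × 10²² / (3 × 1.9 × 10²⁷))^(1/3)
    = 1.4 × 10⁷ m

1.4 × 10⁷ m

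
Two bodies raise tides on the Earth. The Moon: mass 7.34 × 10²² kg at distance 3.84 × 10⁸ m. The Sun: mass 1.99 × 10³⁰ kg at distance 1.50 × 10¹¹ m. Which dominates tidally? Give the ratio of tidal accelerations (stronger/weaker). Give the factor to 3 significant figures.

Tidal acceleration ∝ M/d³, so compare M/d³ for each.
The Moon: (7.34 × 10²²) / (3.84 × 10⁸)³ = 1.296 × 10⁻³
The Sun: (1.99 × 10³⁰) / (1.50 × 10¹¹)³ = 5.896 × 10⁻⁴
Ratio (larger/smaller) = 2.20

The Moon, by a factor of ≈ 2.20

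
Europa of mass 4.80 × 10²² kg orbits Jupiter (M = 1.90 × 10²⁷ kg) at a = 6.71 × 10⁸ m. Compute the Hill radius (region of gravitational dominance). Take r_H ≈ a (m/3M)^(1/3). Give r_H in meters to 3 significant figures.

r_H ≈ a (m/3M)^(1/3)
    = (6.71 × 10⁸) × (4.80 × 10²² / (3 × 1.90 × 10²⁷))^(1/3)
    = 1.37 × 10⁷ m

1.37 × 10⁷ m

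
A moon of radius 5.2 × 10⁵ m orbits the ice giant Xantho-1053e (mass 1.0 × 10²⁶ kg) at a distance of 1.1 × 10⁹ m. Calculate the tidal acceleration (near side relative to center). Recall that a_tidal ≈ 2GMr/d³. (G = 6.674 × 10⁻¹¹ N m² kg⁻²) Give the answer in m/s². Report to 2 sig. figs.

a_tidal = 2GMr/d³
        = 2 × (6.674 × 10⁻¹¹) × (1.0 × 10²⁶) × (5.2 × 10⁵) / (1.1 × 10⁹)³
        = 5.2 × 10⁻⁶ m/s²

5.2 × 10⁻⁶ m/s²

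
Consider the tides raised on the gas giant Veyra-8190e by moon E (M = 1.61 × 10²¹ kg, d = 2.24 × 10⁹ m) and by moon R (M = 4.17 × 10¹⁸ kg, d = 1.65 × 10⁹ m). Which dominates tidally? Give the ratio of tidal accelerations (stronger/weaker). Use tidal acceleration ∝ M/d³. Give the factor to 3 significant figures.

Moon E, by a factor of ≈ 154

Compare M/d³ for the two perturbers:
Moon E: (1.61 × 10²¹) / (2.24 × 10⁹)³ = 1.432 × 10⁻⁷
Moon R: (4.17 × 10¹⁸) / (1.65 × 10⁹)³ = 9.283 × 10⁻¹⁰
Ratio (larger/smaller) = 154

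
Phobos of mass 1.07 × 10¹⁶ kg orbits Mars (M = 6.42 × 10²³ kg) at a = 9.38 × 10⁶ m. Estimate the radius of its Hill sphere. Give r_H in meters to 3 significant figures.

1.66 × 10⁴ m

r_H ≈ a (m/3M)^(1/3)
    = (9.38 × 10⁶) × (1.07 × 10¹⁶ / (3 × 6.42 × 10²³))^(1/3)
    = 1.66 × 10⁴ m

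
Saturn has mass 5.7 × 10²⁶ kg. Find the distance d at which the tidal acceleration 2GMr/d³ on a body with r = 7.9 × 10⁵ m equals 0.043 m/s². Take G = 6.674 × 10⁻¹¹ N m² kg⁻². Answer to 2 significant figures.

2GMr/d³ = a_tidal  ⇒  d = (2GMr / a_tidal)^(1/3)
d = (2 × 6.674×10⁻¹¹ × (5.7 × 10²⁶) × (7.9 × 10⁵) / (0.043))^(1/3)
  = 1.1 × 10⁸ m

1.1 × 10⁸ m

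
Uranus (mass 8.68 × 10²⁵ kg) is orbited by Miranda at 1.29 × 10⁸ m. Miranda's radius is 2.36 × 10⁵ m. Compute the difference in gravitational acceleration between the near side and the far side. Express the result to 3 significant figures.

Δa = 4GMr/d³
   = 4 × (6.674 × 10⁻¹¹) × (8.68 × 10²⁵) × (2.36 × 10⁵) / (1.29 × 10⁸)³
   = 2.55 × 10⁻³ m/s²

2.55 × 10⁻³ m/s²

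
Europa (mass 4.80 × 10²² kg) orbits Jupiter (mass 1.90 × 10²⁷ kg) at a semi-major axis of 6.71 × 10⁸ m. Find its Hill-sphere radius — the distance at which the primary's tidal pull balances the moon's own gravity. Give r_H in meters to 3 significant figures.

1.37 × 10⁷ m

r_H ≈ a (m/3M)^(1/3)
    = (6.71 × 10⁸) × (4.80 × 10²² / (3 × 1.90 × 10²⁷))^(1/3)
    = 1.37 × 10⁷ m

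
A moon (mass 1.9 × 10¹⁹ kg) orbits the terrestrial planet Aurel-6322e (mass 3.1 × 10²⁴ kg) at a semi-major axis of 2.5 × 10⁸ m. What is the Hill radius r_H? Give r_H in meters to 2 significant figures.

3.2 × 10⁶ m

r_H ≈ a (m/3M)^(1/3)
    = (2.5 × 10⁸) × (1.9 × 10¹⁹ / (3 × 3.1 × 10²⁴))^(1/3)
    = 3.2 × 10⁶ m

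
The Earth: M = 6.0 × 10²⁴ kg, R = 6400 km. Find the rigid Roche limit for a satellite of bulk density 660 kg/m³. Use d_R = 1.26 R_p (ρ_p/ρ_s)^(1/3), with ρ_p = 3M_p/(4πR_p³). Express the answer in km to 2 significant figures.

16000 km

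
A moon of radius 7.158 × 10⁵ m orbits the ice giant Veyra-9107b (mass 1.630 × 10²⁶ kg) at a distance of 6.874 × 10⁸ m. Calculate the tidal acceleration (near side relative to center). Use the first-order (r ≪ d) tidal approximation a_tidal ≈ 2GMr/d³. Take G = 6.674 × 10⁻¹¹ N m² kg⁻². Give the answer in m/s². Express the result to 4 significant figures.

4.795 × 10⁻⁵ m/s²

Δg = 2GMr/d³
   = 2 × (6.674 × 10⁻¹¹) × (1.630 × 10²⁶) × (7.158 × 10⁵) / (6.874 × 10⁸)³
   = 4.795 × 10⁻⁵ m/s²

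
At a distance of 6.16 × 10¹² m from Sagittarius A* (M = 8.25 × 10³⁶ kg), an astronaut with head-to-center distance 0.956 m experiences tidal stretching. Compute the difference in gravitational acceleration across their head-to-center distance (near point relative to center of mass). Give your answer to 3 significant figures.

4.50 × 10⁻¹² m/s²

Δa = 2GMr/d³
   = 2 × (6.674 × 10⁻¹¹) × (8.25 × 10³⁶) × (0.956) / (6.16 × 10¹²)³
   = 4.50 × 10⁻¹² m/s²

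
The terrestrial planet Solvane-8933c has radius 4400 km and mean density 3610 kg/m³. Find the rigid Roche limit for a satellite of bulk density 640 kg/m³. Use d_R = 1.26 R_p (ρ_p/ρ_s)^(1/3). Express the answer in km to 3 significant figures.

9870 km

d_R = 1.26 × 4400 km × (3610/640)^(1/3)
    = 9870 km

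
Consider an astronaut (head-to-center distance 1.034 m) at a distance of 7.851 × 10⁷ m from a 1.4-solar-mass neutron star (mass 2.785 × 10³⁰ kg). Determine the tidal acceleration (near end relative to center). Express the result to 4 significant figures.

7.943 × 10⁻⁴ m/s²

a_tidal = 2GMr/d³
        = 2 × (6.674 × 10⁻¹¹) × (2.785 × 10³⁰) × (1.034) / (7.851 × 10⁷)³
        = 7.943 × 10⁻⁴ m/s²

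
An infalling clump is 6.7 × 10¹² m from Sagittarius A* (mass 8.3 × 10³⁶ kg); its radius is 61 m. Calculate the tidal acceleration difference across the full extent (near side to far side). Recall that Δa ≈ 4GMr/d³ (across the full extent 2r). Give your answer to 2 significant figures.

Differencing GM/(d−r)² and GM/(d+r)² to first order in r/d gives 4GMr/d³.
Δa = 4GMr/d³
   = 4 × (6.674 × 10⁻¹¹) × (8.3 × 10³⁶) × (61) / (6.7 × 10¹²)³
   = 4.5 × 10⁻¹⁰ m/s²

4.5 × 10⁻¹⁰ m/s²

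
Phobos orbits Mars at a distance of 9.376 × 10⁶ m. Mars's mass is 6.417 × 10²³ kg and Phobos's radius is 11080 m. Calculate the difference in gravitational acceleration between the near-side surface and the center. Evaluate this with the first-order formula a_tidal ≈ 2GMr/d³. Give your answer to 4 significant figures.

The tidal stretch is the gradient of GM/d² times the body's extent r, hence the 1/d³ dependence.
a_tidal = 2GMr/d³
        = 2 × (6.674 × 10⁻¹¹) × (6.417 × 10²³) × (11080) / (9.376 × 10⁶)³
        = 1.151 × 10⁻³ m/s²

1.151 × 10⁻³ m/s²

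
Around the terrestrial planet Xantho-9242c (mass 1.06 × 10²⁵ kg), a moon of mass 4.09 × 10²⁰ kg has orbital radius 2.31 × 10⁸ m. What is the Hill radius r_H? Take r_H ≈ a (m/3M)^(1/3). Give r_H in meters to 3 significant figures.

r_H ≈ a (m/3M)^(1/3)
    = (2.31 × 10⁸) × (4.09 × 10²⁰ / (3 × 1.06 × 10²⁵))^(1/3)
    = 5.41 × 10⁶ m

5.41 × 10⁶ m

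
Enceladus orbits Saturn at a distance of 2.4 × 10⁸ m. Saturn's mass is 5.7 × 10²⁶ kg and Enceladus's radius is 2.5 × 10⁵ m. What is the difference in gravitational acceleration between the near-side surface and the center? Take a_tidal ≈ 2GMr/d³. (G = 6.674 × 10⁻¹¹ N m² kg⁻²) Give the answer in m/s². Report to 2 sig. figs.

Δa = 2GMr/d³
   = 2 × (6.674 × 10⁻¹¹) × (5.7 × 10²⁶) × (2.5 × 10⁵) / (2.4 × 10⁸)³
   = 1.4 × 10⁻³ m/s²

1.4 × 10⁻³ m/s²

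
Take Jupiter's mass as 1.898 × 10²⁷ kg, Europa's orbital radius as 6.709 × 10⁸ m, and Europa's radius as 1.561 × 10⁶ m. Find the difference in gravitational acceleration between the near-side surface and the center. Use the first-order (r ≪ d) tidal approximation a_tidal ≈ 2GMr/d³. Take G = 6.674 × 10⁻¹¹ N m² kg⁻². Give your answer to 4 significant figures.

1.310 × 10⁻³ m/s²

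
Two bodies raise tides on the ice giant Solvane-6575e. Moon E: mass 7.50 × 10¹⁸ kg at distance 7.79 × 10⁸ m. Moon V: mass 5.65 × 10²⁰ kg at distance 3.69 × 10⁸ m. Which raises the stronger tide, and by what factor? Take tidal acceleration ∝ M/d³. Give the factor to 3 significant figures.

Moon V, by a factor of ≈ 709

Tidal stretch scales as M/d³; compute that for each body.
Moon E: (7.50 × 10¹⁸) / (7.79 × 10⁸)³ = 1.587 × 10⁻⁸
Moon V: (5.65 × 10²⁰) / (3.69 × 10⁸)³ = 1.125 × 10⁻⁵
Ratio (larger/smaller) = 709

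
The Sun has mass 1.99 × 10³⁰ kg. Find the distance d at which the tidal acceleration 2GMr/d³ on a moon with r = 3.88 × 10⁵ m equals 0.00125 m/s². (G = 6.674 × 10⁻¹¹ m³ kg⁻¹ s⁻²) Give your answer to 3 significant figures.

4.35 × 10⁹ m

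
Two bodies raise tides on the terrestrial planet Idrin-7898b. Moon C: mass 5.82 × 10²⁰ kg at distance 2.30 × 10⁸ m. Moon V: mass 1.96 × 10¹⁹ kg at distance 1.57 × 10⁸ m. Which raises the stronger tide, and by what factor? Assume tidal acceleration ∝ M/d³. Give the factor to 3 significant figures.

The tide-raising term goes as M/d³ (the gradient of a 1/d² field).
Moon C: (5.82 × 10²⁰) / (2.30 × 10⁸)³ = 4.783 × 10⁻⁵
Moon V: (1.96 × 10¹⁹) / (1.57 × 10⁸)³ = 5.065 × 10⁻⁶
Ratio (larger/smaller) = 9.44

Moon C, by a factor of ≈ 9.44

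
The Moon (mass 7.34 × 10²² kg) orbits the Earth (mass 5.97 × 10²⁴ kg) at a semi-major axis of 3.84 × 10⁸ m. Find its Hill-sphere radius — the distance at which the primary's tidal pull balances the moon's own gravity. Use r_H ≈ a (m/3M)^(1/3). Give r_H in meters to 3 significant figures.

r_H ≈ a (m/3M)^(1/3)
    = (3.84 × 10⁸) × (7.34 × 10²² / (3 × 5.97 × 10²⁴))^(1/3)
    = 6.15 × 10⁷ m

6.15 × 10⁷ m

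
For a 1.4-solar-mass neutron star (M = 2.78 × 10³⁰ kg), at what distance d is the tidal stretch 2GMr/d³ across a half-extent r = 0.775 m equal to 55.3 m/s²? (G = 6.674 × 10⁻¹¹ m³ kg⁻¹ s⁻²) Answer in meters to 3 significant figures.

1.73 × 10⁶ m

2GMr/d³ = a_tidal  ⇒  d = (2GMr / a_tidal)^(1/3)
d = (2 × 6.674×10⁻¹¹ × (2.78 × 10³⁰) × (0.775) / (55.3))^(1/3)
  = 1.73 × 10⁶ m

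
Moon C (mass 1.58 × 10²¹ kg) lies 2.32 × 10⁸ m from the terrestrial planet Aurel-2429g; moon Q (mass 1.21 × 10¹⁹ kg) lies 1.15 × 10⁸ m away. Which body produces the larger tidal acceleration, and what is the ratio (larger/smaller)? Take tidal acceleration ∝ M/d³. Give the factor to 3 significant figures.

Moon C, by a factor of ≈ 15.9

The tide-raising term goes as M/d³ (the gradient of a 1/d² field).
Moon C: (1.58 × 10²¹) / (2.32 × 10⁸)³ = 1.265 × 10⁻⁴
Moon Q: (1.21 × 10¹⁹) / (1.15 × 10⁸)³ = 7.956 × 10⁻⁶
Ratio (larger/smaller) = 15.9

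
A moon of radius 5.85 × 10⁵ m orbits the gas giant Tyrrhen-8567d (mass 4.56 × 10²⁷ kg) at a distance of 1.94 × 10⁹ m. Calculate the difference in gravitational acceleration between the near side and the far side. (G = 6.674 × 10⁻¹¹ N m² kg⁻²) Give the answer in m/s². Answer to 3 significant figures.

9.75 × 10⁻⁵ m/s²

Δg = 4GMr/d³
   = 4 × (6.674 × 10⁻¹¹) × (4.56 × 10²⁷) × (5.85 × 10⁵) / (1.94 × 10⁹)³
   = 9.75 × 10⁻⁵ m/s²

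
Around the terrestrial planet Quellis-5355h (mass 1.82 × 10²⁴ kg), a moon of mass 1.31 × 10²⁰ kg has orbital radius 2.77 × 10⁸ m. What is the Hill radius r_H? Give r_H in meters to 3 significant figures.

r_H ≈ a (m/3M)^(1/3)
    = (2.77 × 10⁸) × (1.31 × 10²⁰ / (3 × 1.82 × 10²⁴))^(1/3)
    = 7.99 × 10⁶ m

7.99 × 10⁶ m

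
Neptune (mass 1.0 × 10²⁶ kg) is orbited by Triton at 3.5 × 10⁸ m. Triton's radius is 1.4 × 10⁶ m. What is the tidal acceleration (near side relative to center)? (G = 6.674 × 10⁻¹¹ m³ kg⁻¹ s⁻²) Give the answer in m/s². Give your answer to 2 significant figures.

4.4 × 10⁻⁴ m/s²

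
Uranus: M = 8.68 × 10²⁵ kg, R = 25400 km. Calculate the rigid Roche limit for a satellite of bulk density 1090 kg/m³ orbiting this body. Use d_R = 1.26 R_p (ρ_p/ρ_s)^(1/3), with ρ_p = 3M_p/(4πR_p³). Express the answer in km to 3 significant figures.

ρ_p = 3M_p/(4πR_p³) = 3 × (8.68 × 10²⁵) / (4π × (2.54 × 10⁷ m)³) = 1260 kg/m³
d_R = 1.26 × 25400 km × (1260/1090)^(1/3)
    = 33600 km

33600 km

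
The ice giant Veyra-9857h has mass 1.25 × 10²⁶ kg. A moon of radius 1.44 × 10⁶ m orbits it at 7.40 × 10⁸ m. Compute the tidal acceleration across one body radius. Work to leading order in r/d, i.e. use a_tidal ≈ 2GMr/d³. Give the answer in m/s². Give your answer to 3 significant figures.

5.93 × 10⁻⁵ m/s²

a_tidal = 2GMr/d³
        = 2 × (6.674 × 10⁻¹¹) × (1.25 × 10²⁶) × (1.44 × 10⁶) / (7.40 × 10⁸)³
        = 5.93 × 10⁻⁵ m/s²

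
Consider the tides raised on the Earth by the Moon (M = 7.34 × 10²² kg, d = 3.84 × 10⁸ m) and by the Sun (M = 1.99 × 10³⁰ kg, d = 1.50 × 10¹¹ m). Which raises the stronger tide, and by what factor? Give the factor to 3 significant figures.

The Moon, by a factor of ≈ 2.20

Tidal stretch scales as M/d³; compute that for each body.
The Moon: (7.34 × 10²²) / (3.84 × 10⁸)³ = 1.296 × 10⁻³
The Sun: (1.99 × 10³⁰) / (1.50 × 10¹¹)³ = 5.896 × 10⁻⁴
Ratio (larger/smaller) = 2.20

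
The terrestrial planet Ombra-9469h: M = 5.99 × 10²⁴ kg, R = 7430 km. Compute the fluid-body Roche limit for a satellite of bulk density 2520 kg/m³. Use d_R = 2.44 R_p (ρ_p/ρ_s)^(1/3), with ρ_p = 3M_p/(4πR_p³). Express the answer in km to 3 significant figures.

20200 km

ρ_p = 3M_p/(4πR_p³) = 3 × (5.99 × 10²⁴) / (4π × (7.43 × 10⁶ m)³) = 3490 kg/m³
d_R = 2.44 × 7430 km × (3490/2520)^(1/3)
    = 20200 km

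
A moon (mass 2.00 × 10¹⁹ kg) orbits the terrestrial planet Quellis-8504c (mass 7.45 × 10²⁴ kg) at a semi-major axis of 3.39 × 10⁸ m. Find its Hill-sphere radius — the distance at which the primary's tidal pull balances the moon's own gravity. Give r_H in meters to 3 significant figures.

r_H ≈ a (m/3M)^(1/3)
    = (3.39 × 10⁸) × (2.00 × 10¹⁹ / (3 × 7.45 × 10²⁴))^(1/3)
    = 3.27 × 10⁶ m

3.27 × 10⁶ m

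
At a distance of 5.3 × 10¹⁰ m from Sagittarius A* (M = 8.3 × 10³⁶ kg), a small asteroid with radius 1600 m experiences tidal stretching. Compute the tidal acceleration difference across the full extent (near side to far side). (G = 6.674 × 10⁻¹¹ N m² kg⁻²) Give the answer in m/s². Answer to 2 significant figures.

Δa = 4GMr/d³
   = 4 × (6.674 × 10⁻¹¹) × (8.3 × 10³⁶) × (1600) / (5.3 × 10¹⁰)³
   = 2.4 × 10⁻² m/s²

2.4 × 10⁻² m/s²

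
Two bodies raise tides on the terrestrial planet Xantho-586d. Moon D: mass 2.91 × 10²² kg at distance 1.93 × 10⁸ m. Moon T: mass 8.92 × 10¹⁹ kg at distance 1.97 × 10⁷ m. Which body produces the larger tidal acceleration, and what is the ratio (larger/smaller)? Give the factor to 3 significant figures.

Compare M/d³ for the two perturbers:
Moon D: (2.91 × 10²²) / (1.93 × 10⁸)³ = 4.048 × 10⁻³
Moon T: (8.92 × 10¹⁹) / (1.97 × 10⁷)³ = 1.167 × 10⁻²
Ratio (larger/smaller) = 2.88

Moon T, by a factor of ≈ 2.88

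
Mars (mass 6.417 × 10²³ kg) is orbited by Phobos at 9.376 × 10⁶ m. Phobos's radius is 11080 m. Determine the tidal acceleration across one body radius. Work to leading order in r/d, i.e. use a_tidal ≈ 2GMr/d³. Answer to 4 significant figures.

1.151 × 10⁻³ m/s²

Δg = 2GMr/d³
   = 2 × (6.674 × 10⁻¹¹) × (6.417 × 10²³) × (11080) / (9.376 × 10⁶)³
   = 1.151 × 10⁻³ m/s²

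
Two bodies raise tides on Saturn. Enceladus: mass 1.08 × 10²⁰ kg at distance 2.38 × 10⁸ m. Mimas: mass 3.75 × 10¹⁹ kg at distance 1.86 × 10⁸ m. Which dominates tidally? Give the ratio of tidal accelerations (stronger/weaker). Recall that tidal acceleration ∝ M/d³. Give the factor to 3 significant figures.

Enceladus, by a factor of ≈ 1.37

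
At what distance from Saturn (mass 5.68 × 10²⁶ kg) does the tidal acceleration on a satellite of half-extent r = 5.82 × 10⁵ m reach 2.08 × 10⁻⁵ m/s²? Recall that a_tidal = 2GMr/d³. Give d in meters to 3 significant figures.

1.28 × 10⁹ m

2GMr/d³ = a_tidal  ⇒  d = (2GMr / a_tidal)^(1/3)
d = (2 × 6.674×10⁻¹¹ × (5.68 × 10²⁶) × (5.82 × 10⁵) / (2.08 × 10⁻⁵))^(1/3)
  = 1.28 × 10⁹ m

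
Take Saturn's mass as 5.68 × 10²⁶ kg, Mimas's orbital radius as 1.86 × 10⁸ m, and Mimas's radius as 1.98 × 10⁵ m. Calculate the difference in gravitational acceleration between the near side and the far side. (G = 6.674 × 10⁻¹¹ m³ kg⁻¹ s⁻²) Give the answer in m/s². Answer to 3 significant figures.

The field gradient is 2GM/d³; across the full diameter 2r the difference is 4GMr/d³.
a_tidal = 4GMr/d³
        = 4 × (6.674 × 10⁻¹¹) × (5.68 × 10²⁶) × (1.98 × 10⁵) / (1.86 × 10⁸)³
        = 4.67 × 10⁻³ m/s²

4.67 × 10⁻³ m/s²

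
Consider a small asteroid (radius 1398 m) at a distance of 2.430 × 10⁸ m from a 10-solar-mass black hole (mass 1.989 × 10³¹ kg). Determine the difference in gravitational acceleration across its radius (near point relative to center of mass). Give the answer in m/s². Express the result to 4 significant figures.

2.587 × 10⁻¹ m/s²

Δa = 2GMr/d³
   = 2 × (6.674 × 10⁻¹¹) × (1.989 × 10³¹) × (1398) / (2.430 × 10⁸)³
   = 2.587 × 10⁻¹ m/s²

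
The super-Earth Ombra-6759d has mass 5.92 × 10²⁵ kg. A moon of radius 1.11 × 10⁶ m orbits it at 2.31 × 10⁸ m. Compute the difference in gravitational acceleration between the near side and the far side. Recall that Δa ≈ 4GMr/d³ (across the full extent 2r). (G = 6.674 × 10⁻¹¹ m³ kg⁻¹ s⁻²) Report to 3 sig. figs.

1.42 × 10⁻³ m/s²

The field gradient is 2GM/d³; across the full diameter 2r the difference is 4GMr/d³.
Δa = 4GMr/d³
   = 4 × (6.674 × 10⁻¹¹) × (5.92 × 10²⁵) × (1.11 × 10⁶) / (2.31 × 10⁸)³
   = 1.42 × 10⁻³ m/s²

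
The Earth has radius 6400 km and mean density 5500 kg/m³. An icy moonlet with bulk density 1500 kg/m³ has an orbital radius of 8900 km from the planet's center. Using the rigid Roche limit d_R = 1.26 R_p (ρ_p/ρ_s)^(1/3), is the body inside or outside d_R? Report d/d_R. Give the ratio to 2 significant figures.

d_R = 1.26 × (6400 km) × (5500/1500)^(1/3) = 12430 km
d/d_R = (8900) / (12430) = 0.72
Since d/d_R < 1, the body is inside the Roche limit.

inside; d/d_R ≈ 0.72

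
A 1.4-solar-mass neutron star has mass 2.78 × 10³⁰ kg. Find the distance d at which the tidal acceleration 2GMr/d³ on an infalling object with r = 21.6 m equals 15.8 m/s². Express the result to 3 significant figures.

7.98 × 10⁶ m

2GMr/d³ = a_tidal  ⇒  d = (2GMr / a_tidal)^(1/3)
d = (2 × 6.674×10⁻¹¹ × (2.78 × 10³⁰) × (21.6) / (15.8))^(1/3)
  = 7.98 × 10⁶ m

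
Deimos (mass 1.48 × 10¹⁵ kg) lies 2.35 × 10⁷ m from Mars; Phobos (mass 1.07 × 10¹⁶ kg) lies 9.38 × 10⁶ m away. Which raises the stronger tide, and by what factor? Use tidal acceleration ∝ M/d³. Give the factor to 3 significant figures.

Compare M/d³ for the two perturbers:
Deimos: (1.48 × 10¹⁵) / (2.35 × 10⁷)³ = 1.140 × 10⁻⁷
Phobos: (1.07 × 10¹⁶) / (9.38 × 10⁶)³ = 1.297 × 10⁻⁵
Ratio (larger/smaller) = 114

Phobos, by a factor of ≈ 114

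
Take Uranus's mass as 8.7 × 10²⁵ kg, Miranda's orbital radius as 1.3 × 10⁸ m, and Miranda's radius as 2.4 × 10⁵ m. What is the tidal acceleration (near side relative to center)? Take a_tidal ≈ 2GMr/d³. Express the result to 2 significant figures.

1.3 × 10⁻³ m/s²

Differencing GM/(d−r)² and GM/d² to first order in r/d gives 2GMr/d³.
Δg = 2GMr/d³
   = 2 × (6.674 × 10⁻¹¹) × (8.7 × 10²⁵) × (2.4 × 10⁵) / (1.3 × 10⁸)³
   = 1.3 × 10⁻³ m/s²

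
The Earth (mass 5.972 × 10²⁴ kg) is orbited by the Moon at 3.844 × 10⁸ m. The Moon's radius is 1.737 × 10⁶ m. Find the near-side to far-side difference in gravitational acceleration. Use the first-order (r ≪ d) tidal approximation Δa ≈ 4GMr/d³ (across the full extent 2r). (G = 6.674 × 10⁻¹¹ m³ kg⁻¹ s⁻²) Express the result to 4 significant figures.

Δg = 4GMr/d³
   = 4 × (6.674 × 10⁻¹¹) × (5.972 × 10²⁴) × (1.737 × 10⁶) / (3.844 × 10⁸)³
   = 4.875 × 10⁻⁵ m/s²

4.875 × 10⁻⁵ m/s²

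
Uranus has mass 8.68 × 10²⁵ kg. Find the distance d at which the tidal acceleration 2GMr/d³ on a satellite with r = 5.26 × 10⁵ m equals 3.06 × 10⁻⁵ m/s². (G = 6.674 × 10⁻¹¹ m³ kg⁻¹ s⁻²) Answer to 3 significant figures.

5.84 × 10⁸ m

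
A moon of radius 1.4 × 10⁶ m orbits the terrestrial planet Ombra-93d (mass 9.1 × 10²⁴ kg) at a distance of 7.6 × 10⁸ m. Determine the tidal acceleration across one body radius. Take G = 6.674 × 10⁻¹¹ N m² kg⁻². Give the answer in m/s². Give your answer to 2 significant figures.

3.9 × 10⁻⁶ m/s²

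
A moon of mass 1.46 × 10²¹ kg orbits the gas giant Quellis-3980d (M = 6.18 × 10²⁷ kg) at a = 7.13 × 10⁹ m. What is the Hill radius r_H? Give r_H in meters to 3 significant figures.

r_H ≈ a (m/3M)^(1/3)
    = (7.13 × 10⁹) × (1.46 × 10²¹ / (3 × 6.18 × 10²⁷))^(1/3)
    = 3.06 × 10⁷ m

3.06 × 10⁷ m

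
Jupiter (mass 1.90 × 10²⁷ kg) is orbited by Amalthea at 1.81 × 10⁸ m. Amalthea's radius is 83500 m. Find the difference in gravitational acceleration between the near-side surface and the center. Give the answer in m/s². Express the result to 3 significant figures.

3.57 × 10⁻³ m/s²

The tidal stretch is the gradient of GM/d² times the body's extent r, hence the 1/d³ dependence.
Δg = 2GMr/d³
   = 2 × (6.674 × 10⁻¹¹) × (1.90 × 10²⁷) × (83500) / (1.81 × 10⁸)³
   = 3.57 × 10⁻³ m/s²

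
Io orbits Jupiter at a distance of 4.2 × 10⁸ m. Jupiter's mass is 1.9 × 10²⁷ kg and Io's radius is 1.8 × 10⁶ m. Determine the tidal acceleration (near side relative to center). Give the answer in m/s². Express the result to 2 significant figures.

6.2 × 10⁻³ m/s²

Since r ≪ d, expand the inverse-square field across one radius to get the leading 2GMr/d³ term.
Δa = 2GMr/d³
   = 2 × (6.674 × 10⁻¹¹) × (1.9 × 10²⁷) × (1.8 × 10⁶) / (4.2 × 10⁸)³
   = 6.2 × 10⁻³ m/s²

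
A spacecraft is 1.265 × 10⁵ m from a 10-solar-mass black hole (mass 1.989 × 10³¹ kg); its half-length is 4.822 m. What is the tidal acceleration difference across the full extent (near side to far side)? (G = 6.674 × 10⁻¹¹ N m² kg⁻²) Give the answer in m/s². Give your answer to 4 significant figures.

1.265 × 10⁷ m/s²

a_tidal = 4GMr/d³
        = 4 × (6.674 × 10⁻¹¹) × (1.989 × 10³¹) × (4.822) / (1.265 × 10⁵)³
        = 1.265 × 10⁷ m/s²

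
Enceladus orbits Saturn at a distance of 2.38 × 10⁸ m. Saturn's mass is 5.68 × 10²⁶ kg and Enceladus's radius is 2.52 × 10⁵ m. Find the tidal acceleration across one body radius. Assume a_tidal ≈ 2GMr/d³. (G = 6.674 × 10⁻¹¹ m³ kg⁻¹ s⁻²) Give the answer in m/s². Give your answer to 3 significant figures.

Δg = 2GMr/d³
   = 2 × (6.674 × 10⁻¹¹) × (5.68 × 10²⁶) × (2.52 × 10⁵) / (2.38 × 10⁸)³
   = 1.42 × 10⁻³ m/s²

1.42 × 10⁻³ m/s²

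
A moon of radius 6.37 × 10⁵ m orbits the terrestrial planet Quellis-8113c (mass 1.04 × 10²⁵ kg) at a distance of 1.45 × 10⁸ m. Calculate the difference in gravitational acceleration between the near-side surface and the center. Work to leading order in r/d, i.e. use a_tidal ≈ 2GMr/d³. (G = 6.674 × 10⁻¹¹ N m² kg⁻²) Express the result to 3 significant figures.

2.90 × 10⁻⁴ m/s²

Since r ≪ d, expand the inverse-square field across one radius to get the leading 2GMr/d³ term.
Δg = 2GMr/d³
   = 2 × (6.674 × 10⁻¹¹) × (1.04 × 10²⁵) × (6.37 × 10⁵) / (1.45 × 10⁸)³
   = 2.90 × 10⁻⁴ m/s²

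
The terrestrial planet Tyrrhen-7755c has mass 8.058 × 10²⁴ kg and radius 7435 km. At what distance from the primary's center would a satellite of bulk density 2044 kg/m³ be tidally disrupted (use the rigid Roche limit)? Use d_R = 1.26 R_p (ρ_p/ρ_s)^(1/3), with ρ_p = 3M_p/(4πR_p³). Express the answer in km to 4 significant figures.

12350 km

ρ_p = 3M_p/(4πR_p³) = 3 × (8.058 × 10²⁴) / (4π × (7.435 × 10⁶ m)³) = 4681 kg/m³
d_R = 1.26 × 7435 km × (4681/2044)^(1/3)
    = 12350 km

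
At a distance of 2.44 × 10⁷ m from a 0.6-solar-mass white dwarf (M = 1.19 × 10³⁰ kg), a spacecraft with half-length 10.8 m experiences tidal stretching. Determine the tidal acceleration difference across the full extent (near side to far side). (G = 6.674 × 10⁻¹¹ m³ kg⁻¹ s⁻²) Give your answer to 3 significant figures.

a_tidal = 4GMr/d³
        = 4 × (6.674 × 10⁻¹¹) × (1.19 × 10³⁰) × (10.8) / (2.44 × 10⁷)³
        = 2.36 × 10⁻¹ m/s²

2.36 × 10⁻¹ m/s²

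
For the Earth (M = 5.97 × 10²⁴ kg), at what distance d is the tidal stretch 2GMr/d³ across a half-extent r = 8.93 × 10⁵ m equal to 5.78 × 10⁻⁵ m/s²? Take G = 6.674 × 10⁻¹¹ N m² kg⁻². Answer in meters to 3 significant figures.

2GMr/d³ = a_tidal  ⇒  d = (2GMr / a_tidal)^(1/3)
d = (2 × 6.674×10⁻¹¹ × (5.97 × 10²⁴) × (8.93 × 10⁵) / (5.78 × 10⁻⁵))^(1/3)
  = 2.31 × 10⁸ m

2.31 × 10⁸ m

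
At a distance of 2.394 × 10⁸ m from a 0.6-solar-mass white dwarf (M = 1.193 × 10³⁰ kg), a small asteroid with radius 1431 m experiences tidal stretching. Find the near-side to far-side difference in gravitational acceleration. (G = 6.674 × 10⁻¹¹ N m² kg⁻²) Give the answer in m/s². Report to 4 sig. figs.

The field gradient is 2GM/d³; across the full diameter 2r the difference is 4GMr/d³.
Δg = 4GMr/d³
   = 4 × (6.674 × 10⁻¹¹) × (1.193 × 10³⁰) × (1431) / (2.394 × 10⁸)³
   = 3.322 × 10⁻² m/s²

3.322 × 10⁻² m/s²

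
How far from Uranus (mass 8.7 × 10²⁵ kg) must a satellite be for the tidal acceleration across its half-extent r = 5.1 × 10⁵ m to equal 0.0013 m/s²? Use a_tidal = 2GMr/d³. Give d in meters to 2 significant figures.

1.7 × 10⁸ m

2GMr/d³ = a_tidal  ⇒  d = (2GMr / a_tidal)^(1/3)
d = (2 × 6.674×10⁻¹¹ × (8.7 × 10²⁵) × (5.1 × 10⁵) / (0.0013))^(1/3)
  = 1.7 × 10⁸ m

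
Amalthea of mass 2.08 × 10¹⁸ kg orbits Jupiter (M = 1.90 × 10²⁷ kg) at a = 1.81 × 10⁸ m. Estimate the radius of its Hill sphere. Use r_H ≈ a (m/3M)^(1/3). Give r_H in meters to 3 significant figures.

r_H ≈ a (m/3M)^(1/3)
    = (1.81 × 10⁸) × (2.08 × 10¹⁸ / (3 × 1.90 × 10²⁷))^(1/3)
    = 1.29 × 10⁵ m

1.29 × 10⁵ m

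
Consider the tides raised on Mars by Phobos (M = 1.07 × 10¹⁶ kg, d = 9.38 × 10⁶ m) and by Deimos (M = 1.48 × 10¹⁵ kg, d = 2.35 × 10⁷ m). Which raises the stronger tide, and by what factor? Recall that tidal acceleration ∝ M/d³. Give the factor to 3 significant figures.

Phobos, by a factor of ≈ 114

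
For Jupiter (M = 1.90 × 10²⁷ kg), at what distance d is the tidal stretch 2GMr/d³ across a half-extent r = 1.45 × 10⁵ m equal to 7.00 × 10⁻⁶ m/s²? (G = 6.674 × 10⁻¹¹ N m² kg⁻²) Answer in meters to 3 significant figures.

2GMr/d³ = a_tidal  ⇒  d = (2GMr / a_tidal)^(1/3)
d = (2 × 6.674×10⁻¹¹ × (1.90 × 10²⁷) × (1.45 × 10⁵) / (7.00 × 10⁻⁶))^(1/3)
  = 1.74 × 10⁹ m

1.74 × 10⁹ m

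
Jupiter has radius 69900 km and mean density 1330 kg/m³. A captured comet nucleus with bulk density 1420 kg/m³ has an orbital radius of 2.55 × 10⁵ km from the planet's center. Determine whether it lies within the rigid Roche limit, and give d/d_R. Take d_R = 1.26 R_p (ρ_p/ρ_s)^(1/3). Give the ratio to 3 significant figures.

d_R = 1.26 × (69900 km) × (1330/1420)^(1/3) = 86170 km
d/d_R = (2.55 × 10⁵) / (86170) = 2.96
Since d/d_R > 1, the body is outside the Roche limit.

outside; d/d_R ≈ 2.96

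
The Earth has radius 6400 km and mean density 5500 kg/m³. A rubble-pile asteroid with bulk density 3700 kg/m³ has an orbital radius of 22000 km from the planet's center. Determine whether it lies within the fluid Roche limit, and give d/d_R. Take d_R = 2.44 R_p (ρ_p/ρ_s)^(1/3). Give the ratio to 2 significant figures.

outside; d/d_R ≈ 1.2

d_R = 2.44 × (6400 km) × (5500/3700)^(1/3) = 17820 km
d/d_R = (22000) / (17820) = 1.2
Since d/d_R > 1, the body is outside the Roche limit.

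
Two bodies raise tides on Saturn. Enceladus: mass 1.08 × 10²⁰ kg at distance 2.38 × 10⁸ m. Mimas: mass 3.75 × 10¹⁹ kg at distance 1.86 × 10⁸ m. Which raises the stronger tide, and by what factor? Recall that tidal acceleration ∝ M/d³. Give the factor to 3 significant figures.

The tide-raising term goes as M/d³ (the gradient of a 1/d² field).
Enceladus: (1.08 × 10²⁰) / (2.38 × 10⁸)³ = 8.011 × 10⁻⁶
Mimas: (3.75 × 10¹⁹) / (1.86 × 10⁸)³ = 5.828 × 10⁻⁶
Ratio (larger/smaller) = 1.37

Enceladus, by a factor of ≈ 1.37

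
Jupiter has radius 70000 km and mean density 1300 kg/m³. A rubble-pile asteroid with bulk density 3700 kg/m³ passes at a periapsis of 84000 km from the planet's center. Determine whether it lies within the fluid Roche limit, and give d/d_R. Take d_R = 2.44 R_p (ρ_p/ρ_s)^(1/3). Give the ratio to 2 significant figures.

d_R = 2.44 × (70000 km) × (1300/3700)^(1/3) = 1.205 × 10⁵ km
d/d_R = (84000) / (1.205 × 10⁵) = 0.70
Since d/d_R < 1, the body is inside the Roche limit.

inside; d/d_R ≈ 0.70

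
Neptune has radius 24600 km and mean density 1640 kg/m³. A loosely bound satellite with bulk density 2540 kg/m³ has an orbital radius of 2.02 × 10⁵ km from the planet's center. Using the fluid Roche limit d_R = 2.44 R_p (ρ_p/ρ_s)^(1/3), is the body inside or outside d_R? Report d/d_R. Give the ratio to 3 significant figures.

outside; d/d_R ≈ 3.89

d_R = 2.44 × (24600 km) × (1640/2540)^(1/3) = 51880 km
d/d_R = (2.02 × 10⁵) / (51880) = 3.89
Since d/d_R > 1, the body is outside the Roche limit.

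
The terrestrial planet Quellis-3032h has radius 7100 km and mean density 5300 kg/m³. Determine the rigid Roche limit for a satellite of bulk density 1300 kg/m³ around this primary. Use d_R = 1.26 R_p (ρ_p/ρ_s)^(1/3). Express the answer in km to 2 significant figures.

14000 km

d_R = 1.26 × 7100 km × (5300/1300)^(1/3)
    = 14000 km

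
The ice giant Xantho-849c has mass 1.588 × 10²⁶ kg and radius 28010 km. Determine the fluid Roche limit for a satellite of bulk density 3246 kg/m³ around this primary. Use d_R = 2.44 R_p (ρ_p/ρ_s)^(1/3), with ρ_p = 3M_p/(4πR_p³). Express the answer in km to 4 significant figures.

55360 km

ρ_p = 3M_p/(4πR_p³) = 3 × (1.588 × 10²⁶) / (4π × (2.801 × 10⁷ m)³) = 1725 kg/m³
d_R = 2.44 × 28010 km × (1725/3246)^(1/3)
    = 55360 km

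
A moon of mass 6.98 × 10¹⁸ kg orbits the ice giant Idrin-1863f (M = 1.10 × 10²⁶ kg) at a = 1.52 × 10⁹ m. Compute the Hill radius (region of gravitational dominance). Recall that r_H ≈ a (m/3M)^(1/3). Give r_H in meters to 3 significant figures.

r_H ≈ a (m/3M)^(1/3)
    = (1.52 × 10⁹) × (6.98 × 10¹⁸ / (3 × 1.10 × 10²⁶))^(1/3)
    = 4.20 × 10⁶ m

4.20 × 10⁶ m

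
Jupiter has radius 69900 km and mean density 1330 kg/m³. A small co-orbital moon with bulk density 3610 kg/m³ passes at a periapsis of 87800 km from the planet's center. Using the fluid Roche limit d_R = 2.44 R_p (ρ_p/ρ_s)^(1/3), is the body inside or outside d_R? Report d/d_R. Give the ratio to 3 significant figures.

d_R = 2.44 × (69900 km) × (1330/3610)^(1/3) = 1.223 × 10⁵ km
d/d_R = (87800) / (1.223 × 10⁵) = 0.718
Since d/d_R < 1, the body is inside the Roche limit.

inside; d/d_R ≈ 0.718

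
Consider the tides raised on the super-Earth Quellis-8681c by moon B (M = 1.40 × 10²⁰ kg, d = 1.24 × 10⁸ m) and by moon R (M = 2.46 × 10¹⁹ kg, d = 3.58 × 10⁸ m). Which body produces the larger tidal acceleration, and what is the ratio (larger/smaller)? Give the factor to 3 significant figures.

Moon B, by a factor of ≈ 137

The tide-raising term goes as M/d³ (the gradient of a 1/d² field).
Moon B: (1.40 × 10²⁰) / (1.24 × 10⁸)³ = 7.343 × 10⁻⁵
Moon R: (2.46 × 10¹⁹) / (3.58 × 10⁸)³ = 5.361 × 10⁻⁷
Ratio (larger/smaller) = 137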